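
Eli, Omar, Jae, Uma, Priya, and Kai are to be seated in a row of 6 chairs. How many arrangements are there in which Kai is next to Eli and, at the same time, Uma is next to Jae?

96

Treat {Kai,Eli} as one block (2 orders) and {Uma,Jae} as another (2 orders).
That leaves 4 units to arrange: 2 × 2 × 4! = 4 × 24 = 96.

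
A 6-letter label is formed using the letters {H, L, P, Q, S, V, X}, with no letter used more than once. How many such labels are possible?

5040

Choose and order 6 of the 7 symbols: the first letter has 7 options, the next 6, and so on down to 2.
That product is 7 × 6 × 5 × 4 × 3 × 2 = 5040.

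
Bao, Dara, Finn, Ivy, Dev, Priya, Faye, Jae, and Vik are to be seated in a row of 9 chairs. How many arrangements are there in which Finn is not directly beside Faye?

Of the 9! = 362880 arrangements, those with Finn and Faye adjacent number 2 × 8! = 80640 (treat the pair as a block with 2 internal orders).
So 362880 − 80640 = 282240 arrangements keep them apart.

282240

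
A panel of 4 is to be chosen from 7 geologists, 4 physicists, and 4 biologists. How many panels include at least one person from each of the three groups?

672

Unrestricted: C(15,4) = 1365 ways to pick any 4 of the 15.
Subtract selections that omit an entire group: no geologists → C(8,4) = 70; no physicists → C(11,4) = 330; no biologists → C(11,4) = 330.
Add back selections omitting two groups (i.e. drawn from a single group): C(7,4) + C(4,4) + C(4,4) = 37.
By inclusion–exclusion: 1365 − 730 + 37 = 672.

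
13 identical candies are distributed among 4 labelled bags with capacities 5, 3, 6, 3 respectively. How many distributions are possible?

Without the upper bounds there are C(16,3) = 560 ways to split 13 among 4 bags.
Subtract solutions that violate a single cap (substitute x_i' = x_i − (cap_i+1)): x_1 ≥ 6 gives C(10,3) = 120; x_2 ≥ 4 gives C(12,3) = 220; x_3 ≥ 7 gives C(9,3) = 84; x_4 ≥ 4 gives C(12,3) = 220. Together 644.
Add back pairs where two caps are both exceeded: 20 + 1 + 20 + 10 + 56 + 10 = 117.
By inclusion–exclusion the count is 560 − 644 + 117 = 33.

33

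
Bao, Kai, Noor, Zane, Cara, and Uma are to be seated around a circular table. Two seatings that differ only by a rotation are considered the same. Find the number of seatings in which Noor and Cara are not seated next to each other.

72

All circular seatings of 6 people number (5)! = 120.
Seatings with Noor beside Cara: treat them as a block with 2 internal orders, giving 2 × (4)! = 48.
Subtracting, 120 − 48 = 72.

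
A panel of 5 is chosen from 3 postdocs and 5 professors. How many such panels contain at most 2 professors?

10

Split by how many professors are chosen (0 through 2).
Sum: C(5,0)·C(3,5) + C(5,1)·C(3,4) + C(5,2)·C(3,3) = 0 + 0 + 10 = 10.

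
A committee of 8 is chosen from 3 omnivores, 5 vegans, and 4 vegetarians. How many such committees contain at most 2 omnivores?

369

Split by how many omnivores are chosen (0 through 2).
Sum: C(3,0)·C(9,8) + C(3,1)·C(9,7) + C(3,2)·C(9,6) = 9 + 108 + 252 = 369.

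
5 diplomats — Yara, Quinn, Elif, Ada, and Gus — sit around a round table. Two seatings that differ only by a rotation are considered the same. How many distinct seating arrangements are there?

Seat Yara anywhere (absorbing the rotational symmetry), then permute the other 4: (4)! = 24.

24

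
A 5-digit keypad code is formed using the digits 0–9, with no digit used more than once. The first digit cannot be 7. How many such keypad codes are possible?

27216

The first digit has 10−1 = 9 choices (anything except 7).
The remaining 4 digits are filled from the other 9 symbols without repetition: 9 × 8 × 7 × 6 = 3024.
Total: 9 × 3024 = 27216.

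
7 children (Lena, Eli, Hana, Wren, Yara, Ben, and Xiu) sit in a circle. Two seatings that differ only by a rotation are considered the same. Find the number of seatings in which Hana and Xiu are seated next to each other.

Glue Hana and Xiu into a block (2 internal orders). Seating 6 units around a circle gives (5)! arrangements.
So 2 × (5)! = 2 × 120 = 240.

240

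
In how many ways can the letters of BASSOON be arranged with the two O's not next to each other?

900

There are 7!/(2!·2!) = 1260 arrangements of BASSOON in total.
If the two O's are adjacent, glue them into one block, leaving 6 items to arrange: (6)!/(2!) = 360 ways.
Subtracting, 1260 − 360 = 900 arrangements keep the O's apart.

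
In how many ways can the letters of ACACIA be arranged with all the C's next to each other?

Treat the 2 copies of C as a single block. The multiset to arrange is then {CC, A, A, A, I}, 5 items in all.
That gives (5)!/(3!) = 20 arrangements.

20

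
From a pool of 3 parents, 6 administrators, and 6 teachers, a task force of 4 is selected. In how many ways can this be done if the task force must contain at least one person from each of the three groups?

648

With no constraint there are C(15,4) = 1365 possible selections.
Subtract selections that omit an entire group: no parents → C(12,4) = 495; no administrators → C(9,4) = 126; no teachers → C(9,4) = 126.
Add back selections omitting two groups (i.e. drawn from a single group): C(3,4) + C(6,4) + C(6,4) = 30.
By inclusion–exclusion: 1365 − 747 + 30 = 648.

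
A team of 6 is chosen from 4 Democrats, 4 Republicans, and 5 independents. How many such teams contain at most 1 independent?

308

Split by how many independents are chosen (0 through 1).
Sum: C(5,0)·C(8,6) + C(5,1)·C(8,5) = 28 + 280 = 308.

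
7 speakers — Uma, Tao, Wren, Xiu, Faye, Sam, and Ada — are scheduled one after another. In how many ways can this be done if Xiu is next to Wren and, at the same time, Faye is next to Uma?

480

Treat {Xiu,Wren} as one block (2 orders) and {Faye,Uma} as another (2 orders).
That leaves 5 units to arrange: 2 × 2 × 5! = 4 × 120 = 480.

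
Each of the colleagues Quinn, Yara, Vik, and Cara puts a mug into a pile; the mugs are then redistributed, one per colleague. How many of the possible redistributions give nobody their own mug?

9

Let Aᵢ be the assignments in which colleague i gets their own mug. We want the size of the complement of A₁∪…∪A_4.
By inclusion–exclusion this is Σ_{j=0}^{4} (−1)^j C(4,j)·(4−j)!.
Computing: 24 − 24 + 12 − 4 + 1 = 9.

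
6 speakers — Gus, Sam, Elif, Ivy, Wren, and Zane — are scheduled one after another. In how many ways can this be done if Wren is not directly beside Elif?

Of the 6! = 720 arrangements, those with Wren and Elif adjacent number 2 × 5! = 240 (treat the pair as a block with 2 internal orders).
So 720 − 240 = 480 arrangements keep them apart.

480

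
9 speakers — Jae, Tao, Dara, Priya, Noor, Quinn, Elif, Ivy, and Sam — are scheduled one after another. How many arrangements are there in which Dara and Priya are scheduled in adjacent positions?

80640

Glue Dara and Priya into one block (2 internal orders), leaving 8 units to arrange in a row.
That gives 2 × 8! = 2 × 40320 = 80640.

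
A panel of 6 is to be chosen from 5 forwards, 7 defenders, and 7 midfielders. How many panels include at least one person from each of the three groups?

Unrestricted: C(19,6) = 27132 ways to pick any 6 of the 19.
Subtract selections that omit an entire group: no forwards → C(14,6) = 3003; no defenders → C(12,6) = 924; no midfielders → C(12,6) = 924.
Add back selections omitting two groups (i.e. drawn from a single group): C(5,6) + C(7,6) + C(7,6) = 14.
By inclusion–exclusion: 27132 − 4851 + 14 = 22295.

22295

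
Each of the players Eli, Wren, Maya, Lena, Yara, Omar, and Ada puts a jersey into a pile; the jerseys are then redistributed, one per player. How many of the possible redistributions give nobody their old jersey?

1854

This is the derangement count D_7: permutations of 7 items with no fixed point.
By inclusion–exclusion this is Σ_{j=0}^{7} (−1)^j C(7,j)·(7−j)!.
Computing: 5040 − 5040 + 2520 − 840 + 210 − 42 + 7 − 1 = 1854.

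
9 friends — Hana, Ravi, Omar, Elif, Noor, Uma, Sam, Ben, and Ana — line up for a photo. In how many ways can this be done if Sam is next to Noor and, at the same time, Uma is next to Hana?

20160

Treat {Sam,Noor} as one block (2 orders) and {Uma,Hana} as another (2 orders).
That leaves 7 units to arrange: 2 × 2 × 7! = 4 × 5040 = 20160.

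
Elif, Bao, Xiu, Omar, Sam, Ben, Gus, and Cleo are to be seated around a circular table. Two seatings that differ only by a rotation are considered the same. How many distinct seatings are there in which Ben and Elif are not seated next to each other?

All circular seatings of 8 people number (7)! = 5040.
Seatings with Ben beside Elif: treat them as a block with 2 internal orders, giving 2 × (6)! = 1440.
Subtracting, 5040 − 1440 = 3600.

3600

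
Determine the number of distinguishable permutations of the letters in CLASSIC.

1260

Letter multiplicities in CLASSIC: A×1, C×2, I×1, L×1, S×2.
So there are 7! / (2!·2!) = 1260 distinguishable arrangements.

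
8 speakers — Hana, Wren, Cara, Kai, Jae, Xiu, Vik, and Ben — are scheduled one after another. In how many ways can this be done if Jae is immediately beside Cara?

Glue Jae and Cara into one block (2 internal orders), leaving 7 units to arrange in a row.
That gives 2 × 7! = 2 × 5040 = 10080.

10080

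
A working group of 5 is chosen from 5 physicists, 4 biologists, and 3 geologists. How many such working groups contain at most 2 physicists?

546

Split by how many physicists are chosen (0 through 2).
Sum: C(5,0)·C(7,5) + C(5,1)·C(7,4) + C(5,2)·C(7,3) = 21 + 175 + 350 = 546.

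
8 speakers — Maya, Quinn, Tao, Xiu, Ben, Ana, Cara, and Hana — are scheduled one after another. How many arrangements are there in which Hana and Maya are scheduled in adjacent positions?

10080

Treat {Hana, Maya} as a single unit. There are 7 units to order, and the pair itself can be ordered 2 ways.
So the count is 2·(7)! = 10080.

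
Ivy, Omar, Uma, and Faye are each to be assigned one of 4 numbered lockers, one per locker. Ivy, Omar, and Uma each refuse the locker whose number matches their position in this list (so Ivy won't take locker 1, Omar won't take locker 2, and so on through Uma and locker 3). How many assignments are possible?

Let Aᵢ (for i ∈ {1, 2, 3}) be the placements that put person i in their forbidden locker. Any j of these fix j positions, leaving (4−j)! ways to fill the rest, and there are C(3,j) ways to pick which j.
By inclusion–exclusion, the number of valid placements is Σ_{j=0}^{3} (−1)^j C(3,j)·(4−j)!.
Computing: 24 − 18 + 6 − 1 = 11.

11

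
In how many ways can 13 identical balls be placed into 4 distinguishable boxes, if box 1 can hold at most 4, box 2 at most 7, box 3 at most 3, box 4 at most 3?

33

Without the upper bounds there are C(16,3) = 560 ways to split 13 among 4 boxes.
Subtract solutions that violate a single cap (substitute x_i' = x_i − (cap_i+1)): x_1 ≥ 5 gives C(11,3) = 165; x_2 ≥ 8 gives C(8,3) = 56; x_3 ≥ 4 gives C(12,3) = 220; x_4 ≥ 4 gives C(12,3) = 220. Together 661.
Add back pairs where two caps are both exceeded: 1 + 35 + 35 + 4 + 4 + 56 = 135.
Subtract triples: 0 + 0 + 1 + 0 = 1.
By inclusion–exclusion the count is 560 − 661 + 135 − 1 = 33.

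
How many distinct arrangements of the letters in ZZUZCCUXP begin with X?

1680

With the first slot taken by X, it remains to arrange the other 8 letters (ZZUZCCUP).
Those 8 letters have C appearing twice, U appearing twice, and Z appearing 3 times, giving (8)!/(3!·2!·2!) = 1680.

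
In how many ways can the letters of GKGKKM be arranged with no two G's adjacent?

There are 6!/(3!·2!) = 60 arrangements of GKGKKM in total.
Arrangements with the G's together: treat GG as one letter, giving (5)!/(3!) = 20.
Subtracting, 60 − 20 = 40 arrangements keep the G's apart.

40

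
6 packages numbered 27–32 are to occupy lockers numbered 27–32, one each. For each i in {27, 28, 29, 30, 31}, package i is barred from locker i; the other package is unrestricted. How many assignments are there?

Let Aᵢ (for 27 ≤ i ≤ 31) be the placements that put package i in its forbidden locker. Any j of these fix j positions, leaving (6−j)! ways to fill the rest, and there are C(5,j) ways to pick which j.
By inclusion–exclusion, the number of valid placements is Σ_{j=0}^{5} (−1)^j C(5,j)·(6−j)!.
Computing: 720 − 600 + 240 − 60 + 10 − 1 = 309.

309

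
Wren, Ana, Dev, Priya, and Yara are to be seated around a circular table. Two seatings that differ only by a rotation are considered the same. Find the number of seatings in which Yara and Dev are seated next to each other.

Glue Yara and Dev into a block (2 internal orders). Seating 4 units around a circle gives (3)! arrangements.
So 2 × (3)! = 2 × 6 = 12.

12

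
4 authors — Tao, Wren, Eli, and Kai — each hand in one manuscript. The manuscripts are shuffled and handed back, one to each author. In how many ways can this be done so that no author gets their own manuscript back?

Count assignments avoiding every fixed point. For any j of the 4 authors fixed to their own manuscript, the other 4−j can be arranged in (4−j)! ways.
By inclusion–exclusion this is Σ_{j=0}^{4} (−1)^j C(4,j)·(4−j)!.
Computing: 24 − 24 + 12 − 4 + 1 = 9.

9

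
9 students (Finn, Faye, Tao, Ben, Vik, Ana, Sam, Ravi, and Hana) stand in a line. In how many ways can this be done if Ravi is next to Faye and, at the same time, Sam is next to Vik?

20160

Treat {Ravi,Faye} as one block (2 orders) and {Sam,Vik} as another (2 orders).
That leaves 7 units to arrange: 2 × 2 × 7! = 4 × 5040 = 20160.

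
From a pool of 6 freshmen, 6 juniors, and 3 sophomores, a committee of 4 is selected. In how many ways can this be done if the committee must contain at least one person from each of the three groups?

648

With no constraint there are C(15,4) = 1365 possible selections.
Selections missing a whole group: no freshmen → C(9,4) = 126; no juniors → C(9,4) = 126; no sophomores → C(12,4) = 495.
Add back selections omitting two groups (i.e. drawn from a single group): C(6,4) + C(6,4) + C(3,4) = 30.
By inclusion–exclusion: 1365 − 747 + 30 = 648.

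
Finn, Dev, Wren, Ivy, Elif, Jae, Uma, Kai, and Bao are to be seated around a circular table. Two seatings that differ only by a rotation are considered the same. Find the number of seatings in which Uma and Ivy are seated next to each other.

Treat {Uma, Ivy} as one unit (2 internal orders) and seat the resulting 8 units around the table: (7)! circular arrangements.
So 2 × (7)! = 2 × 5040 = 10080.

10080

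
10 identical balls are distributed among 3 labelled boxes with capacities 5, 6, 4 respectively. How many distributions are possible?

20

Without the upper bounds there are C(12,2) = 66 ways to split 10 among 3 boxes.
Subtract solutions that violate a single cap (substitute x_i' = x_i − (cap_i+1)): x_1 ≥ 6 gives C(6,2) = 15; x_2 ≥ 7 gives C(5,2) = 10; x_3 ≥ 5 gives C(7,2) = 21. Together 46.
No two caps can be exceeded simultaneously, so the pair terms are all 0.
By inclusion–exclusion the count is 66 − 46 + 0 = 20.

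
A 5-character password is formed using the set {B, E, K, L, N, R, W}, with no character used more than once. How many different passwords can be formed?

2520

Choose and order 5 of the 7 symbols: the first character has 7 options, the next 6, and so on down to 3.
That product is 7 × 6 × 5 × 4 × 3 = 2520.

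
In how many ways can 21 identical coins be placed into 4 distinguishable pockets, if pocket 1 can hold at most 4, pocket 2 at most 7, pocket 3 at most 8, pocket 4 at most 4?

10

Ignoring the caps, the number of non-negative solutions to x_1+…+x_4 = 21 is C(24,3) = 2024.
Subtract solutions that violate a single cap (substitute x_i' = x_i − (cap_i+1)): x_1 ≥ 5 gives C(19,3) = 969; x_2 ≥ 8 gives C(16,3) = 560; x_3 ≥ 9 gives C(15,3) = 455; x_4 ≥ 5 gives C(19,3) = 969. Together 2953.
Add back pairs where two caps are both exceeded: 165 + 120 + 364 + 35 + 165 + 120 = 969.
Subtract triples: 0 + 20 + 10 + 0 = 30.
By inclusion–exclusion the count is 2024 − 2953 + 969 − 30 = 10.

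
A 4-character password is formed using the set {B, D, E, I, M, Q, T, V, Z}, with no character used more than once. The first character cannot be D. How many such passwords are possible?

The first character has 9−1 = 8 choices (anything except D).
The remaining 3 characters are filled from the other 8 symbols without repetition: 8 × 7 × 6 = 336.
Total: 8 × 336 = 2688.

2688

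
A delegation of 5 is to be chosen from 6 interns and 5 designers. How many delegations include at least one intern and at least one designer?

Unrestricted: C(11,5) = 462 ways to pick any 5 of the 11.
Selections missing a whole group: no interns → C(5,5) = 1; no designers → C(6,5) = 6.
Both groups omitted at once is impossible, so 462 − 7 = 455.

455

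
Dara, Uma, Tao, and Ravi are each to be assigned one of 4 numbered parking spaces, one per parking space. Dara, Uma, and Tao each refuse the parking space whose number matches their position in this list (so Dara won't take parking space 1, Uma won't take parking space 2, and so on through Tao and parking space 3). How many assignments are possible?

11

Let Aᵢ (for i ∈ {1, 2, 3}) be the placements that put person i in their forbidden parking space. Any j of these fix j positions, leaving (4−j)! ways to fill the rest, and there are C(3,j) ways to pick which j.
By inclusion–exclusion, the number of valid placements is Σ_{j=0}^{3} (−1)^j C(3,j)·(4−j)!.
Computing: 24 − 18 + 6 − 1 = 11.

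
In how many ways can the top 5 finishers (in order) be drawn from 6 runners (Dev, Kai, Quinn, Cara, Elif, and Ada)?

720

This is an ordered selection of 5 from 6: P(6,5).
That gives 6 × 5 × 4 × 3 × 2 = 720.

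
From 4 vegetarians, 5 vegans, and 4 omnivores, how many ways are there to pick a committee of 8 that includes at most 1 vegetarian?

Split by how many vegetarians are chosen (0 through 1).
Sum: C(4,0)·C(9,8) + C(4,1)·C(9,7) = 9 + 144 = 153.

153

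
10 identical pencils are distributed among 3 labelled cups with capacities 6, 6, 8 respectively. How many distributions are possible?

43

Ignoring the caps, the number of non-negative solutions to x_1+…+x_3 = 10 is C(12,2) = 66.
Subtract solutions that violate a single cap (substitute x_i' = x_i − (cap_i+1)): x_1 ≥ 7 gives C(5,2) = 10; x_2 ≥ 7 gives C(5,2) = 10; x_3 ≥ 9 gives C(3,2) = 3. Together 23.
No two caps can be exceeded simultaneously, so the pair terms are all 0.
By inclusion–exclusion the count is 66 − 23 + 0 = 43.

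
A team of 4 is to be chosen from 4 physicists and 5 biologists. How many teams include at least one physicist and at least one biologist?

120

With no constraint there are C(9,4) = 126 possible selections.
Selections missing a whole group: no physicists → C(5,4) = 5; no biologists → C(4,4) = 1.
Both groups omitted at once is impossible, so 126 − 6 = 120.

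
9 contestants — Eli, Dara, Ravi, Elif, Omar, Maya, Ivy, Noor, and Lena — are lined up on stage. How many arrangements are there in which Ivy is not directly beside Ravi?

282240

Of the 9! = 362880 arrangements, those with Ivy and Ravi adjacent number 2 × 8! = 80640 (treat the pair as a block with 2 internal orders).
So 362880 − 80640 = 282240 arrangements keep them apart.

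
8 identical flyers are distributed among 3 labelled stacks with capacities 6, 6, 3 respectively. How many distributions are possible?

24

By stars and bars, unrestricted non-negative solutions to x_1+…+x_3 = 8 number C(8+2,2) = 45.
Subtract solutions that violate a single cap (substitute x_i' = x_i − (cap_i+1)): x_1 ≥ 7 gives C(3,2) = 3; x_2 ≥ 7 gives C(3,2) = 3; x_3 ≥ 4 gives C(6,2) = 15. Together 21.
No two caps can be exceeded simultaneously, so the pair terms are all 0.
By inclusion–exclusion the count is 45 − 21 + 0 = 24.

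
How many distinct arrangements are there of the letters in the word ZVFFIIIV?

1680

Letter multiplicities in ZVFFIIIV: F×2, I×3, V×2, Z×1.
So there are 8! / (3!·2!·2!) = 1680 distinguishable arrangements.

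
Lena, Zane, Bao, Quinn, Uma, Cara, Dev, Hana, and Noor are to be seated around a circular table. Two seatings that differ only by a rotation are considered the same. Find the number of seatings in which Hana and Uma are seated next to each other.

10080

Glue Hana and Uma into a block (2 internal orders). Seating 8 units around a circle gives (7)! arrangements.
So 2 × (7)! = 2 × 5040 = 10080.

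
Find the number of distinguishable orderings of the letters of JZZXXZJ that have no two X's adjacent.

150

Total arrangements of JZZXXZJ: 7!/(3!·2!·2!) = 210.
Arrangements with the X's together: treat XX as one letter, giving (6)!/(3!·2!) = 60.
Hence 210 − 60 = 150.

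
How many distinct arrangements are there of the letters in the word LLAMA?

LLAMA has 5 letters with A appearing twice and L appearing twice.
The number of distinct arrangements is 5!/(2!·2!) = 120/4 = 30.

30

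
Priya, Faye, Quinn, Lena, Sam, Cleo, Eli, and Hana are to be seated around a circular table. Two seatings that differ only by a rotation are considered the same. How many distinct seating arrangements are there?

5040

Fix one person's seat to break rotational symmetry; the remaining 7 people can be arranged in (7)! = 5040 ways.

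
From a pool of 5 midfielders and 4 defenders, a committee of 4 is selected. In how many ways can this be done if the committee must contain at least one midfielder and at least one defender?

With no constraint there are C(9,4) = 126 possible selections.
Subtract selections that omit an entire group: no midfielders → C(4,4) = 1; no defenders → C(5,4) = 5.
Both groups omitted at once is impossible, so 126 − 6 = 120.

120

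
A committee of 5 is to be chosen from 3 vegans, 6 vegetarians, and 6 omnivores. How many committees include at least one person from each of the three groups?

Unrestricted: C(15,5) = 3003 ways to pick any 5 of the 15.
Subtract selections that omit an entire group: no vegans → C(12,5) = 792; no vegetarians → C(9,5) = 126; no omnivores → C(9,5) = 126.
Add back selections omitting two groups (i.e. drawn from a single group): C(3,5) + C(6,5) + C(6,5) = 12.
By inclusion–exclusion: 3003 − 1044 + 12 = 1971.

1971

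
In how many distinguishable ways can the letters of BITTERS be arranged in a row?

The 7 letters of BITTERS have repeats: T appearing twice.
So there are 7! / (2!) = 2520 distinguishable arrangements.

2520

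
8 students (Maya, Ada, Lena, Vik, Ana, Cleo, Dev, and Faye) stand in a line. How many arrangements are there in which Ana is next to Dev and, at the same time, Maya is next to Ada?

Treat {Ana,Dev} as one block (2 orders) and {Maya,Ada} as another (2 orders).
That leaves 6 units to arrange: 2 × 2 × 6! = 4 × 720 = 2880.

2880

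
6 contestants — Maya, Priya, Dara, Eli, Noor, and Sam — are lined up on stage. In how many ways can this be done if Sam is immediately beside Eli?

240

Glue Sam and Eli into one block (2 internal orders), leaving 5 units to arrange in a row.
So the count is 2·(5)! = 240.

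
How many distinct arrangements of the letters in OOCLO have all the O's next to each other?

Treat the 3 copies of O as a single block. The multiset to arrange is then {OOO, C, L}, 3 items in all.
All 3 items are distinct, so there are (3)! = 6 arrangements.

6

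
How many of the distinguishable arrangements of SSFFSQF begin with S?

Fix S in the first position and arrange the remaining 6 letters.
Those 6 letters have F appearing 3 times and S appearing twice, giving (6)!/(3!·2!) = 60.

60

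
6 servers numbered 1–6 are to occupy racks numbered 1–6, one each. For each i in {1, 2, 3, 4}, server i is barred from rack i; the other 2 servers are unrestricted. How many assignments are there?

Let Aᵢ (for 1 ≤ i ≤ 4) be the placements that put server i in its forbidden rack. Any j of these fix j positions, leaving (6−j)! ways to fill the rest, and there are C(4,j) ways to pick which j.
By inclusion–exclusion, the number of valid placements is Σ_{j=0}^{4} (−1)^j C(4,j)·(6−j)!.
Computing: 720 − 480 + 144 − 24 + 2 = 362.

362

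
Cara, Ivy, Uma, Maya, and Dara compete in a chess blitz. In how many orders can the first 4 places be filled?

There are 5 choices for 1st place, 4 for 2nd, and so on down to 2 for position 4.
That gives 5 × 4 × 3 × 2 = 120.

120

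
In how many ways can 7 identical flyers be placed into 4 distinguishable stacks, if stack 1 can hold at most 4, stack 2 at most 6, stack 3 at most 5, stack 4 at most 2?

By stars and bars, unrestricted non-negative solutions to x_1+…+x_4 = 7 number C(7+3,3) = 120.
Subtract solutions that violate a single cap (substitute x_i' = x_i − (cap_i+1)): x_1 ≥ 5 gives C(5,3) = 10; x_2 ≥ 7 gives C(3,3) = 1; x_3 ≥ 6 gives C(4,3) = 4; x_4 ≥ 3 gives C(7,3) = 35. Together 50.
No two caps can be exceeded simultaneously, so the pair terms are all 0.
By inclusion–exclusion the count is 120 − 50 + 0 = 70.

70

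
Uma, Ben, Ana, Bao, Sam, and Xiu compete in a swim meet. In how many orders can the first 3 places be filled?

120

There are 6 choices for 1st place, 5 for 2nd, and 4 for 3rd.
That gives 6 × 5 × 4 = 120.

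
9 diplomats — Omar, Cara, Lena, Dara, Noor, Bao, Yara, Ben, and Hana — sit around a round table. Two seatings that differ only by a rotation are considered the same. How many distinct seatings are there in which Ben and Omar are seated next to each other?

Glue Ben and Omar into a block (2 internal orders). Seating 8 units around a circle gives (7)! arrangements.
So 2 × (7)! = 2 × 5040 = 10080.

10080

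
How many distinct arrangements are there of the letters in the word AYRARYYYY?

756

AYRARYYYY has 9 letters with A appearing twice, R appearing twice, and Y appearing 5 times.
Dividing 9! = 362880 by 5!·2!·2! = 480 for the repeated letters gives 756.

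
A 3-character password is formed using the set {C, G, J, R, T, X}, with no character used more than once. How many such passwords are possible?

120

With no repetition, fill the 3 characters in order: 6 choices, then 5, down to 4.
That product is 6 × 5 × 4 = 120.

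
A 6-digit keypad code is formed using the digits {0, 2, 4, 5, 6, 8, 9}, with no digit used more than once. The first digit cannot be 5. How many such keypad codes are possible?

The first digit has 7−1 = 6 choices (anything except 5).
The remaining 5 digits are filled from the other 6 symbols without repetition: 6 × 5 × 4 × 3 × 2 = 720.
Total: 6 × 720 = 4320.

4320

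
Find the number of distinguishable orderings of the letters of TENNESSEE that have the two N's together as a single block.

Treat the 2 copies of N as a single block. The multiset to arrange is then {NN, E, E, E, E, S, S, T}, 8 items in all.
That gives (8)!/(4!·2!) = 840 arrangements.

840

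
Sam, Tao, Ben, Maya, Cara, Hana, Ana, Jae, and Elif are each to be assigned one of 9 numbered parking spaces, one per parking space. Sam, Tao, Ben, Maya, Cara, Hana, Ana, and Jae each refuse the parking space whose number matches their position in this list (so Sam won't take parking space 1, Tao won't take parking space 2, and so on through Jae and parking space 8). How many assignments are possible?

Let Aᵢ (for 1 ≤ i ≤ 8) be the placements that put person i in their forbidden parking space. Any j of these fix j positions, leaving (9−j)! ways to fill the rest, and there are C(8,j) ways to pick which j.
By inclusion–exclusion, the number of valid placements is Σ_{j=0}^{8} (−1)^j C(8,j)·(9−j)!.
Computing: 362880 − 322560 + 141120 − 40320 + 8400 − 1344 + 168 − 16 + 1 = 148329.

148329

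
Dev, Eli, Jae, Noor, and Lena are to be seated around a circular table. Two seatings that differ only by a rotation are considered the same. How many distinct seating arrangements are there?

24

Fix one person's seat to break rotational symmetry; the remaining 4 people can be arranged in (4)! = 24 ways.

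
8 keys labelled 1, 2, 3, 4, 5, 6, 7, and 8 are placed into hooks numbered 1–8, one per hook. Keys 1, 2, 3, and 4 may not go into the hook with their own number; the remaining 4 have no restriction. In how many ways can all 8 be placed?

24024

Let Aᵢ (for 1 ≤ i ≤ 4) be the placements that put key i in its forbidden hook. Any j of these fix j positions, leaving (8−j)! ways to fill the rest, and there are C(4,j) ways to pick which j.
By inclusion–exclusion, the number of valid placements is Σ_{j=0}^{4} (−1)^j C(4,j)·(8−j)!.
Computing: 40320 − 20160 + 4320 − 480 + 24 = 24024.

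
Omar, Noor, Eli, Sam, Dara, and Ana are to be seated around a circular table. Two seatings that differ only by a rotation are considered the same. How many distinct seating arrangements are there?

120

Seat Omar anywhere (absorbing the rotational symmetry), then permute the other 5: (5)! = 120.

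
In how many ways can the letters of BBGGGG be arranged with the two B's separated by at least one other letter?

10

There are 6!/(4!·2!) = 15 arrangements of BBGGGG in total.
If the two B's are adjacent, glue them into one block, leaving 5 items to arrange: (5)!/(4!) = 5 ways.
Subtracting, 15 − 5 = 10 arrangements keep the B's apart.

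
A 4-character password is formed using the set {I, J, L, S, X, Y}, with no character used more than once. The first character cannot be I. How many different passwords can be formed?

The first character has 6−1 = 5 choices (anything except I).
The remaining 3 characters are filled from the other 5 symbols without repetition: 5 × 4 × 3 = 60.
Total: 5 × 60 = 300.

300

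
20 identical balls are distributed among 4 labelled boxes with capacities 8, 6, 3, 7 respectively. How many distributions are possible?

34

Without the upper bounds there are C(23,3) = 1771 ways to split 20 among 4 boxes.
Subtract solutions that violate a single cap (substitute x_i' = x_i − (cap_i+1)): x_1 ≥ 9 gives C(14,3) = 364; x_2 ≥ 7 gives C(16,3) = 560; x_3 ≥ 4 gives C(19,3) = 969; x_4 ≥ 8 gives C(15,3) = 455. Together 2348.
Add back pairs where two caps are both exceeded: 35 + 120 + 20 + 220 + 56 + 165 = 616.
Subtract triples: 1 + 0 + 0 + 4 = 5.
By inclusion–exclusion the count is 1771 − 2348 + 616 − 5 = 34.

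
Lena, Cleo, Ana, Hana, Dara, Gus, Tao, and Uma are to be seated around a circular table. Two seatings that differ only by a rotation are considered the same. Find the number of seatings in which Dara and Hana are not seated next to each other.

Without the restriction there are (7)! = 5040 seatings.
Those with Dara next to Hana: fuse the pair into one unit and seat 7 units around a circle — 2·(6)! = 1440.
Subtracting, 5040 − 1440 = 3600.

3600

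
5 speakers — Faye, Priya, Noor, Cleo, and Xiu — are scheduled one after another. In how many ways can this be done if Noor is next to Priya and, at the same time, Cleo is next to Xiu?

Treat {Noor,Priya} as one block (2 orders) and {Cleo,Xiu} as another (2 orders).
That leaves 3 units to arrange: 2 × 2 × 3! = 4 × 6 = 24.

24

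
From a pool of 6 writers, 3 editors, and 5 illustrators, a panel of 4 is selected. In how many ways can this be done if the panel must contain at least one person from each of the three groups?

495

Unrestricted: C(14,4) = 1001 ways to pick any 4 of the 14.
Selections missing a whole group: no writers → C(8,4) = 70; no editors → C(11,4) = 330; no illustrators → C(9,4) = 126.
Add back selections omitting two groups (i.e. drawn from a single group): C(6,4) + C(3,4) + C(5,4) = 20.
By inclusion–exclusion: 1001 − 526 + 20 = 495.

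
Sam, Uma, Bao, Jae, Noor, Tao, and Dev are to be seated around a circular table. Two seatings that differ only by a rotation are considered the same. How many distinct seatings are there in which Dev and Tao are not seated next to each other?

Without the restriction there are (6)! = 720 seatings.
Those with Dev next to Tao: fuse the pair into one unit and seat 6 units around a circle — 2·(5)! = 240.
Subtracting, 720 − 240 = 480.

480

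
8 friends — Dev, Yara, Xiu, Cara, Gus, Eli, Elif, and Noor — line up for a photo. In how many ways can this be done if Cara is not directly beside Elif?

Of the 8! = 40320 arrangements, those with Cara and Elif adjacent number 2 × 7! = 10080 (treat the pair as a block with 2 internal orders).
So 40320 − 10080 = 30240 arrangements keep them apart.

30240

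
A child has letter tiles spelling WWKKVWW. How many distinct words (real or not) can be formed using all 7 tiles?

105

Letter multiplicities in WWKKVWW: K×2, V×1, W×4.
Dividing 7! = 5040 by 4!·2! = 48 for the repeated letters gives 105.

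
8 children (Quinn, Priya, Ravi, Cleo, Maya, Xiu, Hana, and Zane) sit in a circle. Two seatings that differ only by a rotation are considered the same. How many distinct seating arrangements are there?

5040

Seat Quinn anywhere (absorbing the rotational symmetry), then permute the other 7: (7)! = 5040.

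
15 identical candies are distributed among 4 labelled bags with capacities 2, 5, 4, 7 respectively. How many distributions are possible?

Without the upper bounds there are C(18,3) = 816 ways to split 15 among 4 bags.
Subtract solutions that violate a single cap (substitute x_i' = x_i − (cap_i+1)): x_1 ≥ 3 gives C(15,3) = 455; x_2 ≥ 6 gives C(12,3) = 220; x_3 ≥ 5 gives C(13,3) = 286; x_4 ≥ 8 gives C(10,3) = 120. Together 1081.
Add back pairs where two caps are both exceeded: 84 + 120 + 35 + 35 + 4 + 10 = 288.
Subtract triples: 4 + 0 + 0 + 0 = 4.
By inclusion–exclusion the count is 816 − 1081 + 288 − 4 = 19.

19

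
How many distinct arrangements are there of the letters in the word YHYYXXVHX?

5040

YHYYXXVHX has 9 letters with H appearing twice, X appearing 3 times, and Y appearing 3 times.
Dividing 9! = 362880 by 3!·3!·2! = 72 for the repeated letters gives 5040.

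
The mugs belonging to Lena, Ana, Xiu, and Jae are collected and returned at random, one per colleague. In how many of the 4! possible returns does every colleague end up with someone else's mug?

9

Let Aᵢ be the assignments in which colleague i gets their own mug. We want the size of the complement of A₁∪…∪A_4.
By inclusion–exclusion this is Σ_{j=0}^{4} (−1)^j C(4,j)·(4−j)!.
Computing: 24 − 24 + 12 − 4 + 1 = 9.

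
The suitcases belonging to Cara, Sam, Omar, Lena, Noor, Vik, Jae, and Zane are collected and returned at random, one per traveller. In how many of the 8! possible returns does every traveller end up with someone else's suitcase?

14833

This is the derangement count D_8: permutations of 8 items with no fixed point.
By inclusion–exclusion this is Σ_{j=0}^{8} (−1)^j C(8,j)·(8−j)!.
Computing: 40320 − 40320 + 20160 − 6720 + 1680 − 336 + 56 − 8 + 1 = 14833.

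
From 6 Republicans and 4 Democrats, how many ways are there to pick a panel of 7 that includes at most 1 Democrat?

4

Split by how many Democrats are chosen (0 through 1).
Sum: C(4,0)·C(6,7) + C(4,1)·C(6,6) = 0 + 4 = 4.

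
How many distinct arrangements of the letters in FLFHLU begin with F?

Fix F in the first position and arrange the remaining 5 letters.
Those 5 letters have L appearing twice, giving (5)!/(2!) = 60.

60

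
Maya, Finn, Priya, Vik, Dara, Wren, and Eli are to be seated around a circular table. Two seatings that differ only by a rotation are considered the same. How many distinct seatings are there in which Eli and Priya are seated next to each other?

240

Glue Eli and Priya into a block (2 internal orders). Seating 6 units around a circle gives (5)! arrangements.
So 2 × (5)! = 2 × 120 = 240.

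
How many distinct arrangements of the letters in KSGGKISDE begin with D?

5040

With the first slot taken by D, it remains to arrange the other 8 letters (KSGGKISE).
Those 8 letters have G appearing twice, K appearing twice, and S appearing twice, giving (8)!/(2!·2!·2!) = 5040.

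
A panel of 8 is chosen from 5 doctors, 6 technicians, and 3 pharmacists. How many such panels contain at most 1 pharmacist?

Split by how many pharmacists are chosen (0 through 1).
Sum: C(3,0)·C(11,8) + C(3,1)·C(11,7) = 165 + 990 = 1155.

1155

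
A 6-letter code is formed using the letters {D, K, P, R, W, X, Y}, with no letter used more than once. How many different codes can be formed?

This is a permutation of 6 out of 7: P(7,6) = 7!/1!.
That product is 7 × 6 × 5 × 4 × 3 × 2 = 5040.

5040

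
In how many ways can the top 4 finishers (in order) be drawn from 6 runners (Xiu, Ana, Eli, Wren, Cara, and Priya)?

360

This is an ordered selection of 4 from 6: P(6,4).
That gives 6 × 5 × 4 × 3 = 360.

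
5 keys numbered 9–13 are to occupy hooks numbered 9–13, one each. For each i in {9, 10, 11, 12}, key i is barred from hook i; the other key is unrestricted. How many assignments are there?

Let Aᵢ (for 9 ≤ i ≤ 12) be the placements that put key i in its forbidden hook. Any j of these fix j positions, leaving (5−j)! ways to fill the rest, and there are C(4,j) ways to pick which j.
By inclusion–exclusion, the number of valid placements is Σ_{j=0}^{4} (−1)^j C(4,j)·(5−j)!.
Computing: 120 − 96 + 36 − 8 + 1 = 53.

53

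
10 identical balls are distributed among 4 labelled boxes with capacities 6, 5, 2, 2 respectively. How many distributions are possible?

36

By stars and bars, unrestricted non-negative solutions to x_1+…+x_4 = 10 number C(10+3,3) = 286.
Subtract solutions that violate a single cap (substitute x_i' = x_i − (cap_i+1)): x_1 ≥ 7 gives C(6,3) = 20; x_2 ≥ 6 gives C(7,3) = 35; x_3 ≥ 3 gives C(10,3) = 120; x_4 ≥ 3 gives C(10,3) = 120. Together 295.
Add back pairs where two caps are both exceeded: 0 + 1 + 1 + 4 + 4 + 35 = 45.
By inclusion–exclusion the count is 286 − 295 + 45 = 36.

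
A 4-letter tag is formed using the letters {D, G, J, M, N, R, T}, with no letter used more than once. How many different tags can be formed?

840

Choose and order 4 of the 7 symbols: the first letter has 7 options, the next 6, then 5, 4.
That product is 7 × 6 × 5 × 4 = 840.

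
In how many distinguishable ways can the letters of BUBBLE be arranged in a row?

120

Letter multiplicities in BUBBLE: B×3, E×1, L×1, U×1.
The number of distinct arrangements is 6!/(3!) = 720/6 = 120.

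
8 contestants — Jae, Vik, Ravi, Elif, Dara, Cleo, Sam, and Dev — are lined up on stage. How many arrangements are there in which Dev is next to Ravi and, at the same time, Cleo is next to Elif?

Treat {Dev,Ravi} as one block (2 orders) and {Cleo,Elif} as another (2 orders).
That leaves 6 units to arrange: 2 × 2 × 6! = 4 × 720 = 2880.

2880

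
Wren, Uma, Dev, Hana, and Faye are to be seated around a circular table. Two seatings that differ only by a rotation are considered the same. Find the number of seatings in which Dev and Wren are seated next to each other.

Treat {Dev, Wren} as one unit (2 internal orders) and seat the resulting 4 units around the table: (3)! circular arrangements.
So 2 × (3)! = 2 × 6 = 12.

12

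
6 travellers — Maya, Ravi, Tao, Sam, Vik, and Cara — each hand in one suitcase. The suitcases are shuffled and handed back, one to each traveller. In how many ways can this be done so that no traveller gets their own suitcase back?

265

This is the derangement count D_6: permutations of 6 items with no fixed point.
By inclusion–exclusion this is Σ_{j=0}^{6} (−1)^j C(6,j)·(6−j)!.
Computing: 720 − 720 + 360 − 120 + 30 − 6 + 1 = 265.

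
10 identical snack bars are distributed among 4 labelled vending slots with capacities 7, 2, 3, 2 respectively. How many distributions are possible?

Ignoring the caps, the number of non-negative solutions to x_1+…+x_4 = 10 is C(13,3) = 286.
Subtract solutions that violate a single cap (substitute x_i' = x_i − (cap_i+1)): x_1 ≥ 8 gives C(5,3) = 10; x_2 ≥ 3 gives C(10,3) = 120; x_3 ≥ 4 gives C(9,3) = 84; x_4 ≥ 3 gives C(10,3) = 120. Together 334.
Add back pairs where two caps are both exceeded: 0 + 0 + 0 + 20 + 35 + 20 = 75.
Subtract triples: 0 + 0 + 0 + 1 = 1.
By inclusion–exclusion the count is 286 − 334 + 75 − 1 = 26.

26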